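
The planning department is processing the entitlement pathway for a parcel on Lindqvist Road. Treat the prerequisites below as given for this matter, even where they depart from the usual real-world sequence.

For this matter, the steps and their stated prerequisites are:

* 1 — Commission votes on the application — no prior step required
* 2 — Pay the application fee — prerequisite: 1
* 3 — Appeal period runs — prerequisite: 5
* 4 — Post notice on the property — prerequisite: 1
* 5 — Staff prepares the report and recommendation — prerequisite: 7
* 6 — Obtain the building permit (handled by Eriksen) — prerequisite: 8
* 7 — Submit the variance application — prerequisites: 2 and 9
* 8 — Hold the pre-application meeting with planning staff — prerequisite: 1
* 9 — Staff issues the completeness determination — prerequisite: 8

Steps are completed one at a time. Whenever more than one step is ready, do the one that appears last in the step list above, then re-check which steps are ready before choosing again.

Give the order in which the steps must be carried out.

1 8 9 6 4 2 7 5 3

1 has no prerequisites → 1 first.
Now 8, 4 and 2 have their prerequisites met. 8 is listed later, so 8 next.
9, 6, 4 and 2 are all available; 9 is listed later → 9.
Ready: 6, 4 and 2. 6 is listed later → 6.
Now 4 and 2 have their prerequisites met. 4 is listed later, so 4 next.
2 needed 1, now all done → 2.
7 is the only step now ready → 7.
5 needed 7, now all done → 5.
Next only 3 has its prerequisites met → 3.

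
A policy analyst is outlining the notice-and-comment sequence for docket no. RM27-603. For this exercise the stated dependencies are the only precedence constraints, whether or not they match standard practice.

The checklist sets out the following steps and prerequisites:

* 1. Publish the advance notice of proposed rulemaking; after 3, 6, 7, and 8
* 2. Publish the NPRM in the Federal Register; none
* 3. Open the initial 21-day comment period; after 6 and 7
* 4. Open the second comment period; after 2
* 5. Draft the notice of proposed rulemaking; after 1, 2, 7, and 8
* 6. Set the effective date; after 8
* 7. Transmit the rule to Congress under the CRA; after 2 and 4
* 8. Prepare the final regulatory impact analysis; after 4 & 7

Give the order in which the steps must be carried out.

2 4 7 8 6 3 1 5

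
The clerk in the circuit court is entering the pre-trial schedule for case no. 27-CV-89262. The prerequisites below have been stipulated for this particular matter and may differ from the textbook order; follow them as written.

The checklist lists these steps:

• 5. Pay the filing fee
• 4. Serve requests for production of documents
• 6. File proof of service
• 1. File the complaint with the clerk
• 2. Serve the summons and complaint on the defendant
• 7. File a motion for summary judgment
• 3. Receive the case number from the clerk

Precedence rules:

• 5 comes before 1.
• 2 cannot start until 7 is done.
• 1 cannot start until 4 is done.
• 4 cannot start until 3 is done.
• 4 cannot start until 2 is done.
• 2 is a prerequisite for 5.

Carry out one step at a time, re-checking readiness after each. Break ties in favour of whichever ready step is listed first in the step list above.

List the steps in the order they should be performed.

6 7 2 5 3 4 1

6, 7 and 3 have no prerequisites; 6 is listed earlier, so 6 is first.
Ready: 7 and 3. 7 is listed earlier → 7.
2 and 3 are both available; 2 is listed earlier → 2.
5 now also ready, so the ready set is {5, 3}; 5 is listed earlier → 5.
3 is the only step now ready → 3.
4 is the only step now ready → 4.
Next only 1 has its prerequisites met → 1.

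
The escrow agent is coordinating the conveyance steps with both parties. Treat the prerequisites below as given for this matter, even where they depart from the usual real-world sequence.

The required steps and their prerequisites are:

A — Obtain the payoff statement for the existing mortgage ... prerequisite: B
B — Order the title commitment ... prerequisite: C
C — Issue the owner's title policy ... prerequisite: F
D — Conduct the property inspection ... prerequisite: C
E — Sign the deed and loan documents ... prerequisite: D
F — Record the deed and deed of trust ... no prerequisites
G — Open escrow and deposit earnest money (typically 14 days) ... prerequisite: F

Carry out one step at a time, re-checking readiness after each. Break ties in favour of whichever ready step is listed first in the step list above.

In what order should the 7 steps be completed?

F is the only step with nothing outstanding, so it goes first.
Now C and G have their prerequisites met. C is listed earlier, so C next.
B and D now also ready, so the ready set is {B, D, G}; B is listed earlier → B.
Ready: A, D and G. A is listed earlier → A.
Ready: D and G. D is listed earlier → D.
E now also ready, so the ready set is {E, G}; E is listed earlier → E.
That leaves G as the only ready step → G.

F → C → B → A → D → E → G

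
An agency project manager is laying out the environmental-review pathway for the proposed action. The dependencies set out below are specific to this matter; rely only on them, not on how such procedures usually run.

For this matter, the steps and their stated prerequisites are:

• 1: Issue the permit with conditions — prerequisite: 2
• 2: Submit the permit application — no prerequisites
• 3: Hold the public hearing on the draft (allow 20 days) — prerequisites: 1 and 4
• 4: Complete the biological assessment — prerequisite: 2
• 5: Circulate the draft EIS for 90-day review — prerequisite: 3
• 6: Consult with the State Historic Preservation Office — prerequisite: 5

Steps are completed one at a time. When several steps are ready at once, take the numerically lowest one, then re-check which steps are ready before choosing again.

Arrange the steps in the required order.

2 is the only step with nothing outstanding, so it goes first.
1 and 4 are both available; 1 has the earlier label → 1.
4 needed 2, now all done → 4.
Next only 3 has its prerequisites met → 3.
That leaves 5 as the only ready step → 5.
That leaves 6 as the only ready step → 6.

2, 1, 4, 3, 5, 6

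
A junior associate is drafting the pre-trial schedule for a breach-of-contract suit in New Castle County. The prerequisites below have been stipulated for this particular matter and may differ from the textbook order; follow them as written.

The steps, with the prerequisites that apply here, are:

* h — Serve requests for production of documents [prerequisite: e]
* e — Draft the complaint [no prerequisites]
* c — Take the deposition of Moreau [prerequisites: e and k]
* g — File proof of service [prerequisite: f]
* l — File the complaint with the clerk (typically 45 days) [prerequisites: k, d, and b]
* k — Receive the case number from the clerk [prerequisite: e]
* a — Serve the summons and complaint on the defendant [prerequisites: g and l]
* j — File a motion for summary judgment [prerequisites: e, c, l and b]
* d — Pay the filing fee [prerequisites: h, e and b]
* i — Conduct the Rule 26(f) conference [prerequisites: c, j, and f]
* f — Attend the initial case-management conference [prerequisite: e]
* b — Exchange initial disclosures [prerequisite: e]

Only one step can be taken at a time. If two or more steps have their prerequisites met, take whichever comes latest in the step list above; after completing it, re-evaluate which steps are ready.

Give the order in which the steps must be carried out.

e, b, f, k, g, c, h, d, l, j, i, a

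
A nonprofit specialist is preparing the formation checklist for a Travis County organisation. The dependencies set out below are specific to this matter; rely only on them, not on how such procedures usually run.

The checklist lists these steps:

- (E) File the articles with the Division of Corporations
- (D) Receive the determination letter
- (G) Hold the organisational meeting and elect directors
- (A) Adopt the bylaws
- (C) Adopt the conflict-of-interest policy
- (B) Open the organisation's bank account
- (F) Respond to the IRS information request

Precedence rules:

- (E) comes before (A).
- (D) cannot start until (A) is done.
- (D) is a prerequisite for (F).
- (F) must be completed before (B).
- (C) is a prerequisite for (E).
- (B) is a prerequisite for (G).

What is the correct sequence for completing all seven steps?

(C) is the only step with nothing outstanding, so it goes first.
That leaves (E) as the only ready step → (E).
(A) is the only step now ready → (A).
Next only (D) has its prerequisites met → (D).
(F) is the only step now ready → (F).
Next only (B) has its prerequisites met → (B).
(G) needed (B), now all done → (G).

(C) (E) (A) (D) (F) (B) (G)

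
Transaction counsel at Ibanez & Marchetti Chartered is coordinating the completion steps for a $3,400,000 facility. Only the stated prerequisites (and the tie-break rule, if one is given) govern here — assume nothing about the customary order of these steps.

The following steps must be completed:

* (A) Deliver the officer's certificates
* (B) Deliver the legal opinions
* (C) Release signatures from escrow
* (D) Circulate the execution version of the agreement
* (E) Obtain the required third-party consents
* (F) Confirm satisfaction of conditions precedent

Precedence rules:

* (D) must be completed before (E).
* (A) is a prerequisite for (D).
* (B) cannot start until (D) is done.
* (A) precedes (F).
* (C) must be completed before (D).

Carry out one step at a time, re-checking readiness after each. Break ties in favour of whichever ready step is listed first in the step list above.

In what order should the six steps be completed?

(A) and (C) have no prerequisites; (A) is listed earlier, so (A) is first.
(F) now also ready, so the ready set is {(C), (F)}; (C) is listed earlier → (C).
(D) now also ready, so the ready set is {(D), (F)}; (D) is listed earlier → (D).
Now (B), (E) and (F) have their prerequisites met. (B) is listed earlier, so (B) next.
Now (E) and (F) have their prerequisites met. (E) is listed earlier, so (E) next.
That leaves (F) as the only ready step → (F).

(A) → (C) → (D) → (B) → (E) → (F)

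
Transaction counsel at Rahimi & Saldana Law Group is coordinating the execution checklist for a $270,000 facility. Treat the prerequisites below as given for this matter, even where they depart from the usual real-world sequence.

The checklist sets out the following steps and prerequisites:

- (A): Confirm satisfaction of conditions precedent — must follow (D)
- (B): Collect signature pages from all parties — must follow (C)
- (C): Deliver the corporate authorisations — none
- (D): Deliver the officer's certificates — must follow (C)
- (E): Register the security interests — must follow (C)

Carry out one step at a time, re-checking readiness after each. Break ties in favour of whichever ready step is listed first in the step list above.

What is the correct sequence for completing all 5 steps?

(C) has no prerequisites → (C) first.
(B), (D) and (E) are all available; (B) is listed earlier → (B).
Ready: (D) and (E). (D) is listed earlier → (D).
Now (A) and (E) have their prerequisites met. (A) is listed earlier, so (A) next.
(E) needed (C), now all done → (E).

(C) → (B) → (D) → (A) → (E)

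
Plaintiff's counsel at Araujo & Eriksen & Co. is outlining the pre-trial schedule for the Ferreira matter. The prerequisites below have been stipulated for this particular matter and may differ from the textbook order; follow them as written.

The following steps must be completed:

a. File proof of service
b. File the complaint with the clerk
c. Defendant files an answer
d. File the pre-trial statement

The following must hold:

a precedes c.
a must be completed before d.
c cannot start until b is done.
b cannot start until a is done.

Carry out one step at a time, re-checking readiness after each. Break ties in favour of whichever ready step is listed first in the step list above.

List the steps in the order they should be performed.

a → b → c → d

Only a has no prerequisites, so it is first.
Now b and d have their prerequisites met. b is listed earlier, so b next.
Ready: c and d. c is listed earlier → c.
d is the only step now ready → d.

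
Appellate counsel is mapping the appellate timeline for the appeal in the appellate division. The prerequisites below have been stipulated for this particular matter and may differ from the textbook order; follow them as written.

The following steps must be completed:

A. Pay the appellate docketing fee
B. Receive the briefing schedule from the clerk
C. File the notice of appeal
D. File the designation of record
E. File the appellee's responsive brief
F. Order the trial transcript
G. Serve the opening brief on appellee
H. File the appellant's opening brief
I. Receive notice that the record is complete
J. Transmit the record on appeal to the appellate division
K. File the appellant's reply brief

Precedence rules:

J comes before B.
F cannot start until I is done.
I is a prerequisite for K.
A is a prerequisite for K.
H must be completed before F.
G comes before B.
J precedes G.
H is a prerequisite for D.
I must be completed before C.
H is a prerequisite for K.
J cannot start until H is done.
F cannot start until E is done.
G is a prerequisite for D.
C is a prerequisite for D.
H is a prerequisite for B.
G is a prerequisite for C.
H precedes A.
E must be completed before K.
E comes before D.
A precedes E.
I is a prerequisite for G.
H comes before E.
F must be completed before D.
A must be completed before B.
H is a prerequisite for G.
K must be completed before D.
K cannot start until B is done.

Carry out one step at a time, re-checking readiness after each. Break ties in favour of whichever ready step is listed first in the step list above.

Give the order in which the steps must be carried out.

H → A → E → I → F → J → G → B → C → K → D

Nothing is required for H and I. H is listed earlier → H first.
A, I and J are all available; A is listed earlier → A.
E, I and J are all available; E is listed earlier → E.
I and J are both available; I is listed earlier → I.
Ready: F and J. F is listed earlier → F.
Next only J has its prerequisites met → J.
That leaves G as the only ready step → G.
B and C are both available; B is listed earlier → B.
K now also ready, so the ready set is {C, K}; C is listed earlier → C.
K is the only step now ready → K.
That leaves D as the only ready step → D.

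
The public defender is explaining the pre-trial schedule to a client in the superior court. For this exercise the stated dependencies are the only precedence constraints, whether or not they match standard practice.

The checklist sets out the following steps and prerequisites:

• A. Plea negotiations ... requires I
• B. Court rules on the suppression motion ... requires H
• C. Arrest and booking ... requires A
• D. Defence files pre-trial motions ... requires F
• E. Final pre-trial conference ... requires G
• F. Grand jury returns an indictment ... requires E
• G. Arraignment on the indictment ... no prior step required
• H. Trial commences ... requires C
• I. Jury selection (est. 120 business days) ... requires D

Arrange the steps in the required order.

G → E → F → D → I → A → C → H → B

Only G has no prerequisites, so it is first.
Next only E has its prerequisites met → E.
That leaves F as the only ready step → F.
That leaves D as the only ready step → D.
I is the only step now ready → I.
A needed I, now all done → A.
C is the only step now ready → C.
That leaves H as the only ready step → H.
Next only B has its prerequisites met → B.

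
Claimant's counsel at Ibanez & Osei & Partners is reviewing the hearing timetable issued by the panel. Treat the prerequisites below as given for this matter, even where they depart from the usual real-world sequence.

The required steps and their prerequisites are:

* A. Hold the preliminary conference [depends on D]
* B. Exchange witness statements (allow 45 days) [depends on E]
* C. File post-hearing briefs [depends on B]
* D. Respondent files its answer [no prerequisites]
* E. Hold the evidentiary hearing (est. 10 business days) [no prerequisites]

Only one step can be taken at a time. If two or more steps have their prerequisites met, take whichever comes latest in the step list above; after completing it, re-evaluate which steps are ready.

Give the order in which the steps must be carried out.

E → D → B → C → A

Nothing is required for E and D. E is listed later → E first.
Ready: D and B. D is listed later → D.
B and A are both available; B is listed later → B.
Now C and A have their prerequisites met. C is listed later, so C next.
A needed D, now all done → A.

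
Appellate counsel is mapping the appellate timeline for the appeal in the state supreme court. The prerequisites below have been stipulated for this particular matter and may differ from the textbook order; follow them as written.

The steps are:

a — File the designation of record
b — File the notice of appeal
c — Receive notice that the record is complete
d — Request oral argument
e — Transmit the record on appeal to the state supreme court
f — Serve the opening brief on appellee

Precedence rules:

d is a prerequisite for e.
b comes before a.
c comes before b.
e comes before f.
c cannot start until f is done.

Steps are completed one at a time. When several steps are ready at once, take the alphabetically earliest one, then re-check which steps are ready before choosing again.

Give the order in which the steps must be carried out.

d has no prerequisites → d first.
Next only e has its prerequisites met → e.
f needed e, now all done → f.
c is the only step now ready → c.
b needed c, now all done → b.
Next only a has its prerequisites met → a.

d, e, f, c, b, a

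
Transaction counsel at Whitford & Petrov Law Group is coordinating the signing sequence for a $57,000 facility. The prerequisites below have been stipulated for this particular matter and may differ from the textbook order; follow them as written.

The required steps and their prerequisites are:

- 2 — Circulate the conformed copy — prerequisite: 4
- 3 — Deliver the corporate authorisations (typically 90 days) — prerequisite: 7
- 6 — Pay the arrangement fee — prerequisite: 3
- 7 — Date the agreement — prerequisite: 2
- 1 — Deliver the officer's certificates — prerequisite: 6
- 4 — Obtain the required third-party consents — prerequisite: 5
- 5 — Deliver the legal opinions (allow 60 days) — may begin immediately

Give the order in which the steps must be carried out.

5 has no prerequisites → 5 first.
4 needed 5, now all done → 4.
2 needed 4, now all done → 2.
That leaves 7 as the only ready step → 7.
3 needed 7, now all done → 3.
6 needed 3, now all done → 6.
1 needed 6, now all done → 1.

5 → 4 → 2 → 7 → 3 → 6 → 1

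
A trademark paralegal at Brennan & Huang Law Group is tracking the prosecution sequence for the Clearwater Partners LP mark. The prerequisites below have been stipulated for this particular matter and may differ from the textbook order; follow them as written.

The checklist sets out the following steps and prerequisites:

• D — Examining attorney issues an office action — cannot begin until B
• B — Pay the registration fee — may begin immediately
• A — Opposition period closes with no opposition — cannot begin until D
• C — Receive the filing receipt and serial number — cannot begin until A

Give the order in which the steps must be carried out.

B → D → A → C

B is the only step with nothing outstanding, so it goes first.
D is the only step now ready → D.
Next only A has its prerequisites met → A.
C needed A, now all done → C.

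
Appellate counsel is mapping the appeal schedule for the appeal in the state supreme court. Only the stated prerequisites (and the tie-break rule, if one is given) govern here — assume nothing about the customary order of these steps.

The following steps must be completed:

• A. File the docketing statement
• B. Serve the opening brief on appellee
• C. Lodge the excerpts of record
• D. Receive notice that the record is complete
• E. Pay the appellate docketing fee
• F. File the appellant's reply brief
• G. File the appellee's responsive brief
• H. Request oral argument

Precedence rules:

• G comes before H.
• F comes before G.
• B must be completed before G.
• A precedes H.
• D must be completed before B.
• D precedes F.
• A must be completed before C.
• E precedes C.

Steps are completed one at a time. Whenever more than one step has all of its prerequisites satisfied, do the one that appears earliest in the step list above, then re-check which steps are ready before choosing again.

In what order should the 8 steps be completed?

A → D → B → E → C → F → G → H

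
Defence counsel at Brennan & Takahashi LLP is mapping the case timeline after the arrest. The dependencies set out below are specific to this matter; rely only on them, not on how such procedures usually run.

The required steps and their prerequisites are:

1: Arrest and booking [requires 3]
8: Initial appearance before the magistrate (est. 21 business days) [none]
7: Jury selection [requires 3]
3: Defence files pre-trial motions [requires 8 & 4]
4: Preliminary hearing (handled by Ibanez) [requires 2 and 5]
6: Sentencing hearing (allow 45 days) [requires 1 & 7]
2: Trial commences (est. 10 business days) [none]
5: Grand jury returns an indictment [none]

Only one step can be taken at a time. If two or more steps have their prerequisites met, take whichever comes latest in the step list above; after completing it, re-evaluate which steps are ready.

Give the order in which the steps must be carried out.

5, 2 and 8 have no prerequisites; 5 is listed later, so 5 is first.
Now 2 and 8 have their prerequisites met. 2 is listed later, so 2 next.
Now 4 and 8 have their prerequisites met. 4 is listed later, so 4 next.
Next only 8 has its prerequisites met → 8.
3 needed 4 and 8, now all done → 3.
7 and 1 are both available; 7 is listed later → 7.
1 needed 3, now all done → 1.
6 needed 7 and 1, now all done → 6.

5, 2, 4, 8, 3, 7, 1, 6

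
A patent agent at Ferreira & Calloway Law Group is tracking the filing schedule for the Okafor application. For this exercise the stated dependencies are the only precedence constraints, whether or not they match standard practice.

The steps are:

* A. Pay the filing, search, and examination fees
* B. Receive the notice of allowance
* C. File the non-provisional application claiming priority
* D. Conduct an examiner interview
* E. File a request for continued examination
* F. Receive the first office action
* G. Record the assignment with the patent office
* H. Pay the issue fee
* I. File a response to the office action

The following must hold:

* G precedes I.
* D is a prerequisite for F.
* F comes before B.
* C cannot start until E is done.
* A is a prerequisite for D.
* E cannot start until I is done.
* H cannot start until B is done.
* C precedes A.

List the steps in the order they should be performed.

G, I, E, C, A, D, F, B, H

G is the only step with nothing outstanding, so it goes first.
I is the only step now ready → I.
E needed I, now all done → E.
That leaves C as the only ready step → C.
A needed C, now all done → A.
That leaves D as the only ready step → D.
Next only F has its prerequisites met → F.
Next only B has its prerequisites met → B.
Next only H has its prerequisites met → H.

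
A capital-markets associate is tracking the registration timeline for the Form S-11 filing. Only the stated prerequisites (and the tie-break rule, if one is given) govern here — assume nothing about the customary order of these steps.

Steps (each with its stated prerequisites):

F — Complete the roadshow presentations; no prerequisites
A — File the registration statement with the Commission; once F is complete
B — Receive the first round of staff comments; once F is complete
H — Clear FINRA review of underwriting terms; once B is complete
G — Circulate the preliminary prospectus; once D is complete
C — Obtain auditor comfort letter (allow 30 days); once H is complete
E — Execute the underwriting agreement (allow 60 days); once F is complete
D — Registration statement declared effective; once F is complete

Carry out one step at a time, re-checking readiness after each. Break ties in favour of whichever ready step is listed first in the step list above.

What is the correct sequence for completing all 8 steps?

F A B H C E D G

F has no prerequisites → F first.
Ready: A, B, E and D. A is listed earlier → A.
B, E and D are all available; B is listed earlier → B.
Now H, E and D have their prerequisites met. H is listed earlier, so H next.
C now also ready, so the ready set is {C, E, D}; C is listed earlier → C.
Ready: E and D. E is listed earlier → E.
Next only D has its prerequisites met → D.
G needed D, now all done → G.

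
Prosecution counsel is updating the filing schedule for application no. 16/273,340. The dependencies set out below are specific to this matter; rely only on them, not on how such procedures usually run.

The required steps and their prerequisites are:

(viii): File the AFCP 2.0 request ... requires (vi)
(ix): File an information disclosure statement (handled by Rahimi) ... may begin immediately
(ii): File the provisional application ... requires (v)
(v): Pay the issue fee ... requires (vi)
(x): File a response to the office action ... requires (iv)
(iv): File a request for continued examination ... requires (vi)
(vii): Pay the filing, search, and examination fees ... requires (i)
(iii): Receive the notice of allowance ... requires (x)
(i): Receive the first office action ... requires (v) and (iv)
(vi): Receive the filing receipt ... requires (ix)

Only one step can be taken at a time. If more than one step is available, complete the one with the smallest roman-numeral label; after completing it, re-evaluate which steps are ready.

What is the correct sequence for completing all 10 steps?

(ix), (vi), (iv), (v), (i), (ii), (vii), (viii), (x), (iii)

(ix) has no prerequisites → (ix) first.
(vi) is the only step now ready → (vi).
(iv), (v) and (viii) are all available; (iv) has the earlier label → (iv).
(x) now also ready, so the ready set is {(v), (viii), (x)}; (v) has the earlier label → (v).
(i) and (ii) now also ready, so the ready set is {(i), (ii), (viii), (x)}; (i) has the earlier label → (i).
Ready: (ii), (vii), (viii) and (x). (ii) has the earlier label → (ii).
(vii), (viii) and (x) are all available; (vii) has the earlier label → (vii).
Now (viii) and (x) have their prerequisites met. (viii) has the earlier label, so (viii) next.
(x) is the only step now ready → (x).
(iii) is the only step now ready → (iii).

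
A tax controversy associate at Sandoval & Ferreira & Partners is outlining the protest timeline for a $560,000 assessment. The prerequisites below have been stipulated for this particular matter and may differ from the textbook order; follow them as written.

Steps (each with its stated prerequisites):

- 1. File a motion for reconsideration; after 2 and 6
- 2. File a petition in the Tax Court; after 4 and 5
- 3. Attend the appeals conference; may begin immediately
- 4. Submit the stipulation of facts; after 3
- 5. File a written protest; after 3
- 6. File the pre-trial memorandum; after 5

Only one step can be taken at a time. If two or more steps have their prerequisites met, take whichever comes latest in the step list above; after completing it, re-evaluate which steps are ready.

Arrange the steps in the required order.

3 → 5 → 6 → 4 → 2 → 1

3 has no prerequisites → 3 first.
5 and 4 are both available; 5 is listed later → 5.
6 and 4 are both available; 6 is listed later → 6.
4 needed 3, now all done → 4.
That leaves 2 as the only ready step → 2.
Next only 1 has its prerequisites met → 1.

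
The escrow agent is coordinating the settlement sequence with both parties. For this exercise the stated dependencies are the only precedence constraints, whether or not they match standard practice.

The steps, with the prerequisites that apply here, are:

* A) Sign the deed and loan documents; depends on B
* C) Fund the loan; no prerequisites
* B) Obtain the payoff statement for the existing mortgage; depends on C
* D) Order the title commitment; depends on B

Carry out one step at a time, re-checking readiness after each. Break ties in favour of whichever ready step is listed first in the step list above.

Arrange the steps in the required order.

C B A D

C is the only step with nothing outstanding, so it goes first.
That leaves B as the only ready step → B.
Ready: A and D. A is listed earlier → A.
Next only D has its prerequisites met → D.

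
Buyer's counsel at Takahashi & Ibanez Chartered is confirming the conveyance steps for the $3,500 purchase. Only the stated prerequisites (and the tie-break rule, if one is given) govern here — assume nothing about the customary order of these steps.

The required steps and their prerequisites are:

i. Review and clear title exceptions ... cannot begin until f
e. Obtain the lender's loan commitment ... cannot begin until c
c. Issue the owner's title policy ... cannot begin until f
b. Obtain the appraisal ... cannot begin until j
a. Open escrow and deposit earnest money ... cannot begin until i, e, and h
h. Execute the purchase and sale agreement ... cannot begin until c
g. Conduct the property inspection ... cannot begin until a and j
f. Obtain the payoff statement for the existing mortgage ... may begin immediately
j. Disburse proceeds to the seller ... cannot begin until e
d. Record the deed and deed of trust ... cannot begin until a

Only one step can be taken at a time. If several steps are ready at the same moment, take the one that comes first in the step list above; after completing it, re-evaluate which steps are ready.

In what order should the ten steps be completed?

Only f has no prerequisites, so it is first.
Now i and c have their prerequisites met. i is listed earlier, so i next.
That leaves c as the only ready step → c.
Ready: e and h. e is listed earlier → e.
Now h and j have their prerequisites met. h is listed earlier, so h next.
a and j are both available; a is listed earlier → a.
j and d are both available; j is listed earlier → j.
Ready: b, g and d. b is listed earlier → b.
Ready: g and d. g is listed earlier → g.
d is the only step now ready → d.

f, i, c, e, h, a, j, b, g, d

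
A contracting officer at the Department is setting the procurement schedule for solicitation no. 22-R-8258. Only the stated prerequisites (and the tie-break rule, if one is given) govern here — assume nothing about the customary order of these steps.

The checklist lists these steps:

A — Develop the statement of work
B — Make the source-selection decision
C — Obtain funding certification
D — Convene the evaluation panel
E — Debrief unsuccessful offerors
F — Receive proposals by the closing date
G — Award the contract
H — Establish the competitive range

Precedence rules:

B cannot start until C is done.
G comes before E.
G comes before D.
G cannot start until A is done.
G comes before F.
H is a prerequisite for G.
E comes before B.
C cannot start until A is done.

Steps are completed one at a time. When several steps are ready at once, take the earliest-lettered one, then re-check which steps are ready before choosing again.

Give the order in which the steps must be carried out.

Nothing is required for A and H. A has the earlier label → A first.
C now also ready, so the ready set is {C, H}; C has the earlier label → C.
That leaves H as the only ready step → H.
That leaves G as the only ready step → G.
Ready: D, E and F. D has the earlier label → D.
E and F are both available; E has the earlier label → E.
B now also ready, so the ready set is {B, F}; B has the earlier label → B.
F is the only step now ready → F.

A → C → H → G → D → E → B → F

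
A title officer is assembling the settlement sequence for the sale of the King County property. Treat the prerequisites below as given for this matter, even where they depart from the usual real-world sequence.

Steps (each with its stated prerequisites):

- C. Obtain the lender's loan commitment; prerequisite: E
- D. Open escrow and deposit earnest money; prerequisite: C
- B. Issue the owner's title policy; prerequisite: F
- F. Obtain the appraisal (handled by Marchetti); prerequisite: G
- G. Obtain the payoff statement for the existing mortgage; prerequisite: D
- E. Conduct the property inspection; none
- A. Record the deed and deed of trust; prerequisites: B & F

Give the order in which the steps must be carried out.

Only E has no prerequisites, so it is first.
C needed E, now all done → C.
D needed C, now all done → D.
That leaves G as the only ready step → G.
F needed G, now all done → F.
B needed F, now all done → B.
That leaves A as the only ready step → A.

E → C → D → G → F → B → A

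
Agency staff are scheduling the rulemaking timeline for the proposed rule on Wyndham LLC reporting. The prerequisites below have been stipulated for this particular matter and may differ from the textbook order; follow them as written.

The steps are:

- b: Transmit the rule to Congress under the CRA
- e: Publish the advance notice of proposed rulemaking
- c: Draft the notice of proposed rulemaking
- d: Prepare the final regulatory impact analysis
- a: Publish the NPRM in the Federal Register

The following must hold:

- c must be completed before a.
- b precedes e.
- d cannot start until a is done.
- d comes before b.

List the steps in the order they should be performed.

c is the only step with nothing outstanding, so it goes first.
Next only a has its prerequisites met → a.
d needed a, now all done → d.
b needed d, now all done → b.
e is the only step now ready → e.

c, a, d, b, e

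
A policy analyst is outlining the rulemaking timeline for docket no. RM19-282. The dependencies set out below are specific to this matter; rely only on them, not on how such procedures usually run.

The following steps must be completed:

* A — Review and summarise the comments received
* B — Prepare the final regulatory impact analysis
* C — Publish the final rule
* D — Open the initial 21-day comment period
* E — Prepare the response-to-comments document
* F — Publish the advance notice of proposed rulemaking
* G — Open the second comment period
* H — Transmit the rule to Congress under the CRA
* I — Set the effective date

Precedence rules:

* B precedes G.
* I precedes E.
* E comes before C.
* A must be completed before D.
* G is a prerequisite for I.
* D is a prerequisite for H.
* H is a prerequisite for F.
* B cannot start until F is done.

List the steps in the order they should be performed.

A D H F B G I E C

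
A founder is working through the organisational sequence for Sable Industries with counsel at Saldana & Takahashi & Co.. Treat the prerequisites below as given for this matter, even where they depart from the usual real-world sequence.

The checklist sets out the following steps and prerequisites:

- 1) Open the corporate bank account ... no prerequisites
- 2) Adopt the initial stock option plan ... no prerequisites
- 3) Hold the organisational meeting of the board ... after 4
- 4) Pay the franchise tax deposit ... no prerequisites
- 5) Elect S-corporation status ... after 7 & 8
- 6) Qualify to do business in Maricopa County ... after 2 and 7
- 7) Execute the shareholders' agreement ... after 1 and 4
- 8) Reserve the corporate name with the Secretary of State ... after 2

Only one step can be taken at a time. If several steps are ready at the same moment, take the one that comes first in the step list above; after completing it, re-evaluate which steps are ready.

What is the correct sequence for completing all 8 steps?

Nothing is required for 1, 2 and 4. 1 is listed earlier → 1 first.
2 and 4 are both available; 2 is listed earlier → 2.
4 and 8 are both available; 4 is listed earlier → 4.
Ready: 3, 7 and 8. 3 is listed earlier → 3.
7 and 8 are both available; 7 is listed earlier → 7.
Ready: 6 and 8. 6 is listed earlier → 6.
8 is the only step now ready → 8.
Next only 5 has its prerequisites met → 5.

1 2 4 3 7 6 8 5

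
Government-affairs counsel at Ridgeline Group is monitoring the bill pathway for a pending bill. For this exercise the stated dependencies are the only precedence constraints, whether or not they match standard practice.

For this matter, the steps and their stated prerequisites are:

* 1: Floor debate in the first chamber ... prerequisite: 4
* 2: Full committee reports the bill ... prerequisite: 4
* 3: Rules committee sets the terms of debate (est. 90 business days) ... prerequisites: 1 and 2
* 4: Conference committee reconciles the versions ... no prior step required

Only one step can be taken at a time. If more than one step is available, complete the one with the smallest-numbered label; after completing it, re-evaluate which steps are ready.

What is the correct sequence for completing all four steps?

4 → 1 → 2 → 3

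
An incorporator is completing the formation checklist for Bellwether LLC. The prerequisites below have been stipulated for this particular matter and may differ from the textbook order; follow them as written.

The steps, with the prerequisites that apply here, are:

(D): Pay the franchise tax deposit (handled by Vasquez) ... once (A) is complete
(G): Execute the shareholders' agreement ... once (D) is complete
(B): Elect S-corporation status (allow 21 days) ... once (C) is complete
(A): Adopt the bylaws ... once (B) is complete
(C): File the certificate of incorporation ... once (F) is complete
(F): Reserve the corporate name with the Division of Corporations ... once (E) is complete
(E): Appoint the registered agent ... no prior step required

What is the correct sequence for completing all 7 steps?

(E) (F) (C) (B) (A) (D) (G)

(E) is the only step with nothing outstanding, so it goes first.
(F) needed (E), now all done → (F).
(C) is the only step now ready → (C).
That leaves (B) as the only ready step → (B).
That leaves (A) as the only ready step → (A).
That leaves (D) as the only ready step → (D).
(G) needed (D), now all done → (G).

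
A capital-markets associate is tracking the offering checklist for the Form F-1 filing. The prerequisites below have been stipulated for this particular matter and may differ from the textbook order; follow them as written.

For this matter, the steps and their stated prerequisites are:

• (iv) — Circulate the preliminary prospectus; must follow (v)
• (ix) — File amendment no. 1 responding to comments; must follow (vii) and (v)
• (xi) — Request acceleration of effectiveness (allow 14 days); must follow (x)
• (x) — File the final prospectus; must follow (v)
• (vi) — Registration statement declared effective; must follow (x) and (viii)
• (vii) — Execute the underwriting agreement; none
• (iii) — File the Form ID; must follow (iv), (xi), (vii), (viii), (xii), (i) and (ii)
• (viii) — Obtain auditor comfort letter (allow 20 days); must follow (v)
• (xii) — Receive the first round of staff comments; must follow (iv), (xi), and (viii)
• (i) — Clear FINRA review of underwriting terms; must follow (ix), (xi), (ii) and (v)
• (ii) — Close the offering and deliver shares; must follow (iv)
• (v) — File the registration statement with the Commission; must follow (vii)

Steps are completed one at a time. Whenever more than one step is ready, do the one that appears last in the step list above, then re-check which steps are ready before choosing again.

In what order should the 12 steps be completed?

(vii) → (v) → (viii) → (x) → (vi) → (xi) → (ix) → (iv) → (ii) → (i) → (xii) → (iii)

(vii) is the only step with nothing outstanding, so it goes first.
That leaves (v) as the only ready step → (v).
(viii), (x), (ix) and (iv) are all available; (viii) is listed later → (viii).
Ready: (x), (ix) and (iv). (x) is listed later → (x).
(vi), (xi), (ix) and (iv) are all available; (vi) is listed later → (vi).
Now (xi), (ix) and (iv) have their prerequisites met. (xi) is listed later, so (xi) next.
(ix) and (iv) are both available; (ix) is listed later → (ix).
(iv) needed (v), now all done → (iv).
(ii) and (xii) are both available; (ii) is listed later → (ii).
(i) now also ready, so the ready set is {(i), (xii)}; (i) is listed later → (i).
(xii) needed (viii), (xi) and (iv), now all done → (xii).
Next only (iii) has its prerequisites met → (iii).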